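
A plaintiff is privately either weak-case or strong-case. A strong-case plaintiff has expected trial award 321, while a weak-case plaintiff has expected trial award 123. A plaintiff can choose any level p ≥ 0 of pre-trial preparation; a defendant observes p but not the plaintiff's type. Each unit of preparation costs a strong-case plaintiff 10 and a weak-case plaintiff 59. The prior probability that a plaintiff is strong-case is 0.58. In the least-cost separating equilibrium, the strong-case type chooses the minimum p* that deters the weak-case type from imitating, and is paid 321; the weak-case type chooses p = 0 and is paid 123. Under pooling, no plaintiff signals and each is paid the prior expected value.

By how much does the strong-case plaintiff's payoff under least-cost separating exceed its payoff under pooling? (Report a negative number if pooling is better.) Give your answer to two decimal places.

Least-cost separating signal: p* solves 123 = 321 − 59·p*, so p* = (321 − 123)/59 ≈ 3.3559.
Strong-case type's separating payoff: 321 − 10 × p* = 321 − 10 × (321 − 123)/59 = 321 − 1980/59 ≈ 287.4407.
Pooling payoff: 0.58 × 321 + 0.42 × 123 = 237.84.
Difference: 287.4407 − 237.84 = 49.6007, i.e. 49.60 to two decimal places.
The strong-case type prefers to separate.

49.60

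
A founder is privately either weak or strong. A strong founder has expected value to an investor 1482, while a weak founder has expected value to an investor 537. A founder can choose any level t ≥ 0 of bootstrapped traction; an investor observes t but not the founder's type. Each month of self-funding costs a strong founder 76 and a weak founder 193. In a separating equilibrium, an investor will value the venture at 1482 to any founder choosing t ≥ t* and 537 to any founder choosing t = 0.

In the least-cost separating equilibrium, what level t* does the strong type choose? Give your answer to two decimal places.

A weak founder choosing t = 0 receives 537.
Imitating at t* instead would pay 1482 at cost 193·t*, netting 1482 − 193·t*.
Indifference: 537 = 1482 − 193·t*, so t* = (1482 − 537) / 193 ≈ 4.90.
This is the weak type's binding incentive-compatibility constraint; any t ≥ 4.90 sustains separation on that side.

4.90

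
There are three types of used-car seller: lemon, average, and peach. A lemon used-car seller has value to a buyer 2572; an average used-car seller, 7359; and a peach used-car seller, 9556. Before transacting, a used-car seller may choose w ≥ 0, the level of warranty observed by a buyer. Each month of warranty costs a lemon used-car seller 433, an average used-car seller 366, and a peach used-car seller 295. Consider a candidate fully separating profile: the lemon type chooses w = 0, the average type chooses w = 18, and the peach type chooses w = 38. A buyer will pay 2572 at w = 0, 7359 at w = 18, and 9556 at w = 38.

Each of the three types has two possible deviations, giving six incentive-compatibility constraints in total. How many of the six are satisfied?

Peach (own payoff 9556 − 295×38 = -1654): to w=0 gives 2572 → profitable ✗; to w=18 gives 7359 − 295×18 = 2049 → profitable ✗.
Lemon (own payoff 2572): to w=18 gives 7359 − 433×18 = -435 → no gain ✓; to w=38 gives 9556 − 433×38 = -6898 → no gain ✓.
Average (own payoff 7359 − 366×18 = 771): to w=0 gives 2572 → profitable ✗; to w=38 gives 9556 − 366×38 = -4352 → no gain ✓.
3 of the 6 constraints hold; not an equilibrium.

3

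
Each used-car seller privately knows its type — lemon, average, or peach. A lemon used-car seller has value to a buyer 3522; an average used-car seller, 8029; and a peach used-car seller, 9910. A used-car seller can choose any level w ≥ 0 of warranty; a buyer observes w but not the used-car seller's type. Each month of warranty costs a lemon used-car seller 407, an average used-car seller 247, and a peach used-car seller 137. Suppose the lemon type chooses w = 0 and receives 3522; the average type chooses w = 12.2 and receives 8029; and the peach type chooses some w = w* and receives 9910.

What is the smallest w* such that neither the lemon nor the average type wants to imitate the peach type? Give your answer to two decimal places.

19.82

Average type (on-path payoff 8029 − 247×12.2 = 5015.6) won't mimic when 5015.6 ≥ 9910 − 247·w*, i.e. w* ≥ 19.82.
Lemon type (on-path payoff 3522) won't mimic when 3522 ≥ 9910 − 407·w*, i.e. w* ≥ 15.70.
Both must hold, so w* = max(15.70, 19.82) = 19.82. The average type's constraint binds.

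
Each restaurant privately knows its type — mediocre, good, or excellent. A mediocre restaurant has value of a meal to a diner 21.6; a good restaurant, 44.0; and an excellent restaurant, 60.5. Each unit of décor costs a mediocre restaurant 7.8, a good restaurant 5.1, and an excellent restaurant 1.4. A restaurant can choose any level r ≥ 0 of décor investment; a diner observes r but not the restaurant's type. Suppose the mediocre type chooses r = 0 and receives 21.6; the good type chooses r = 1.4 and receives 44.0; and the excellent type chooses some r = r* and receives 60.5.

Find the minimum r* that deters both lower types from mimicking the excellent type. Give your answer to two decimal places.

Mediocre type (on-path payoff 21.6) won't mimic when 21.6 ≥ 60.5 − 7.8·r*, i.e. r* ≥ 4.99.
Good type (on-path payoff 44.0 − 5.1×1.4 = 36.86) won't mimic when 36.86 ≥ 60.5 − 5.1·r*, i.e. r* ≥ 4.64.
Both must hold, so r* = max(4.99, 4.64) = 4.99. The mediocre type's constraint binds.

4.99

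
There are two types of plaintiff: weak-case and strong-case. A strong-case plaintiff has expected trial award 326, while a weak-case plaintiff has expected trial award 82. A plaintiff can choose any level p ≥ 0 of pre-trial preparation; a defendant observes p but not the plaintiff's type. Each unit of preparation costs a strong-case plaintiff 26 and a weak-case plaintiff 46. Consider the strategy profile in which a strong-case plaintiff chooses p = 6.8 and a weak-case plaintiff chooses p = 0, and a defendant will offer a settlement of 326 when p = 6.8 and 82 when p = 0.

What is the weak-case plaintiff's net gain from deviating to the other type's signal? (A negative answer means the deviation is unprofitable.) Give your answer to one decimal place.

-68.8

Playing p = 0 the weak-case plaintiff receives 82.
Deviating to p = 6.8 brings payment 326 at cost 46 × 6.8 = 312.8, netting 13.2.
Gain from deviating: 13.2 − 82 = -68.8.
The gain is negative, so the weak-case type's incentive-compatibility constraint is satisfied.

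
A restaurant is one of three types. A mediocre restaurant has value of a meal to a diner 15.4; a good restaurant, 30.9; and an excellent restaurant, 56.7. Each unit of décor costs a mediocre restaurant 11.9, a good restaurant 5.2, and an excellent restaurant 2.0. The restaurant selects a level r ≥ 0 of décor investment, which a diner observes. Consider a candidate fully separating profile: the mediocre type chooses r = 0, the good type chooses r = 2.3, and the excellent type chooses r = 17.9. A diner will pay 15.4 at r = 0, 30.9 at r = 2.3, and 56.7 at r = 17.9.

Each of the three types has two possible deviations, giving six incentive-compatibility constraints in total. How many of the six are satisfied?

5

Mediocre (own payoff 15.4): to r=2.3 gives 30.9 − 11.9×2.3 = 3.53 → no gain ✓; to r=17.9 gives 56.7 − 11.9×17.9 = -156.31 → no gain ✓.
Good (own payoff 30.9 − 5.2×2.3 = 18.94): to r=0 gives 15.4 → no gain ✓; to r=17.9 gives 56.7 − 5.2×17.9 = -36.38 → no gain ✓.
Excellent (own payoff 56.7 − 2.0×17.9 = 20.9): to r=0 gives 15.4 → no gain ✓; to r=2.3 gives 30.9 − 2.0×2.3 = 26.3 → profitable ✗.
5 of the 6 constraints hold; not an equilibrium.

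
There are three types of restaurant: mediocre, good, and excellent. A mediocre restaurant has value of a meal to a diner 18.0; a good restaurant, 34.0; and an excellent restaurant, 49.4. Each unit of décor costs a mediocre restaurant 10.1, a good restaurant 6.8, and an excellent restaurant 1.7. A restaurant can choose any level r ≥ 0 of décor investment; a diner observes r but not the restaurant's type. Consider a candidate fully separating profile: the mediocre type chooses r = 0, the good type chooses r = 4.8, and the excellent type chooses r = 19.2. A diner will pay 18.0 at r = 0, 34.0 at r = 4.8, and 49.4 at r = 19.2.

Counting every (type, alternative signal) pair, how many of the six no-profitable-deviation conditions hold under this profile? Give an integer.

3

Good (own payoff 34.0 − 6.8×4.8 = 1.36): to r=0 gives 18.0 → profitable ✗; to r=19.2 gives 49.4 − 6.8×19.2 = -81.16 → no gain ✓.
Mediocre (own payoff 18.0): to r=4.8 gives 34.0 − 10.1×4.8 = -14.48 → no gain ✓; to r=19.2 gives 49.4 − 10.1×19.2 = -144.52 → no gain ✓.
Excellent (own payoff 49.4 − 1.7×19.2 = 16.76): to r=0 gives 18.0 → profitable ✗; to r=4.8 gives 34.0 − 1.7×4.8 = 25.84 → profitable ✗.
3 of the 6 constraints hold; not an equilibrium.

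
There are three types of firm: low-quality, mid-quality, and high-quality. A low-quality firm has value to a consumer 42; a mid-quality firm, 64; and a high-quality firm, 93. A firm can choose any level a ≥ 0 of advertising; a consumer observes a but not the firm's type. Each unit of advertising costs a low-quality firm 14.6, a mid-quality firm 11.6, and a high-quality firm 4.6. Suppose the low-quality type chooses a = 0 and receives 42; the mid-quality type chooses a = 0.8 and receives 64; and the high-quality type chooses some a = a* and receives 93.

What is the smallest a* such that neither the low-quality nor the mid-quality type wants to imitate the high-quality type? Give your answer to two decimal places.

Low-quality type (on-path payoff 42) won't mimic when 42 ≥ 93 − 14.6·a*, i.e. a* ≥ 3.49.
Mid-quality type (on-path payoff 64 − 11.6×0.8 = 54.72) won't mimic when 54.72 ≥ 93 − 11.6·a*, i.e. a* ≥ 3.30.
Both must hold, so a* = max(3.49, 3.30) = 3.49. The low-quality type's constraint binds.

3.49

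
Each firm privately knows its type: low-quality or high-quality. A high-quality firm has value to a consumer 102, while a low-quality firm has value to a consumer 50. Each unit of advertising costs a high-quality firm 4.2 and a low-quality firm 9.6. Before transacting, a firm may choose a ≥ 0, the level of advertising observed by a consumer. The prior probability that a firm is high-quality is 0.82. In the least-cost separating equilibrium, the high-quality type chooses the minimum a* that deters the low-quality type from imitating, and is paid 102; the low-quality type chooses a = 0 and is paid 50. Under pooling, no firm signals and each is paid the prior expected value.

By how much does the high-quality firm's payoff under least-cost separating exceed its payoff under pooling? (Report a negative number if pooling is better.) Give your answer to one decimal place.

Least-cost separating signal: a* solves 50 = 102 − 9.6·a*, so a* = (102 − 50)/9.6 ≈ 5.4167.
High-quality type's separating payoff: 102 − 4.2 × a* = 102 − 4.2 × (102 − 50)/9.6 = 102 − 218.4/9.6 = 79.25.
Pooling payoff: 0.82 × 102 + 0.18 × 50 = 92.64.
Difference: 79.25 − 92.64 = -13.39, i.e. -13.4 to one decimal place.
The high-quality type would prefer the pooling outcome.

-13.4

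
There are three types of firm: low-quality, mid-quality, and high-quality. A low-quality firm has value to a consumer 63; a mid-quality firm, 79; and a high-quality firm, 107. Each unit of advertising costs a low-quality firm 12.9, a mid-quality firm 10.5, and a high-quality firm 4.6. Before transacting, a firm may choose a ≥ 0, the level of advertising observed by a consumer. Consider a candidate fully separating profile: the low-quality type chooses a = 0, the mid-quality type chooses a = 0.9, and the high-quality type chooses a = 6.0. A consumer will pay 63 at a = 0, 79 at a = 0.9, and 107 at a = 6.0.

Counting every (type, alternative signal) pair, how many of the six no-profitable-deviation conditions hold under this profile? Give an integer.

5

High-quality (own payoff 107 − 4.6×6.0 = 79.4): to a=0 gives 63 → no gain ✓; to a=0.9 gives 79 − 4.6×0.9 = 74.86 → no gain ✓.
Mid-quality (own payoff 79 − 10.5×0.9 = 69.55): to a=0 gives 63 → no gain ✓; to a=6.0 gives 107 − 10.5×6.0 = 44 → no gain ✓.
Low-quality (own payoff 63): to a=0.9 gives 79 − 12.9×0.9 = 67.39 → profitable ✗; to a=6.0 gives 107 − 12.9×6.0 = 29.6 → no gain ✓.
5 of the 6 constraints hold; not an equilibrium.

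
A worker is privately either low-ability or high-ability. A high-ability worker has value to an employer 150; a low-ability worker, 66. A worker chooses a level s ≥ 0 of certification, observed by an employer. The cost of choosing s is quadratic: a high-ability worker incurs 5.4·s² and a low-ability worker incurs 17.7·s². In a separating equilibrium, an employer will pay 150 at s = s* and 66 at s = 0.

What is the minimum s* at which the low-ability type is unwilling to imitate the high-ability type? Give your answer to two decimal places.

2.18

The low-ability type at s = 0 receives 66; imitating at s* yields 150 − 17.7·s*².
Indifference: 66 = 150 − 17.7·s*², so s*² = (150 − 66) / 17.7 ≈ 4.7458.
s* = √4.7458 ≈ 2.18.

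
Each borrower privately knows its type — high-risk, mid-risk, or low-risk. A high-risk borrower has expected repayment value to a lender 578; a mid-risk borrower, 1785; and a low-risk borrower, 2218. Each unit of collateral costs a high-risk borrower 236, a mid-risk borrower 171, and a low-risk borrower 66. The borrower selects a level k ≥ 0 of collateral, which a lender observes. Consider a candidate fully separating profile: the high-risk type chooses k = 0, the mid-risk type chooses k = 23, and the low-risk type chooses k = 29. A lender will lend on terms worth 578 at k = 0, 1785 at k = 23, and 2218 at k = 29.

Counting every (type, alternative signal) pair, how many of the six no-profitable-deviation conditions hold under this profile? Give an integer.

Low-risk (own payoff 2218 − 66×29 = 304): to k=0 gives 578 → profitable ✗; to k=23 gives 1785 − 66×23 = 267 → no gain ✓.
High-risk (own payoff 578): to k=23 gives 1785 − 236×23 = -3643 → no gain ✓; to k=29 gives 2218 − 236×29 = -4626 → no gain ✓.
Mid-risk (own payoff 1785 − 171×23 = -2148): to k=0 gives 578 → profitable ✗; to k=29 gives 2218 − 171×29 = -2741 → no gain ✓.
4 of the 6 constraints hold; not an equilibrium.

4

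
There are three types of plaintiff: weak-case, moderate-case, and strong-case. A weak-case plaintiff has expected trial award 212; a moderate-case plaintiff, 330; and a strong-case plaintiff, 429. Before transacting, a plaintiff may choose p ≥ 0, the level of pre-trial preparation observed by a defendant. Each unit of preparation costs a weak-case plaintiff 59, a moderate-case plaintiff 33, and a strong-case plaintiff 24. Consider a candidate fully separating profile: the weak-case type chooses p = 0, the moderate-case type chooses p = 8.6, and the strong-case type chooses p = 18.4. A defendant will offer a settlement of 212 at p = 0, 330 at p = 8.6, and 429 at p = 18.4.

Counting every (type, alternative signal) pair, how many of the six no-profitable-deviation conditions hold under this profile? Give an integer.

3

Moderate-case (own payoff 330 − 33×8.6 = 46.2): to p=0 gives 212 → profitable ✗; to p=18.4 gives 429 − 33×18.4 = -178.2 → no gain ✓.
Weak-case (own payoff 212): to p=8.6 gives 330 − 59×8.6 = -177.4 → no gain ✓; to p=18.4 gives 429 − 59×18.4 = -656.6 → no gain ✓.
Strong-case (own payoff 429 − 24×18.4 = -12.6): to p=0 gives 212 → profitable ✗; to p=8.6 gives 330 − 24×8.6 = 123.6 → profitable ✗.
3 of the 6 constraints hold; not an equilibrium.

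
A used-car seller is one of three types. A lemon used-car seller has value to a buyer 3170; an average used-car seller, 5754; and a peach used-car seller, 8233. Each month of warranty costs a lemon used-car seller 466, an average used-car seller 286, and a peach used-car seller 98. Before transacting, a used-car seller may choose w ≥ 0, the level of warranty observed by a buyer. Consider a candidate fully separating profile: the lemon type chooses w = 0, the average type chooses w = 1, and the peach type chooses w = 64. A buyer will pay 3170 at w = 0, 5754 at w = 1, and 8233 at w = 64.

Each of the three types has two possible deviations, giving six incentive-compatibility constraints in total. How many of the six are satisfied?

Lemon (own payoff 3170): to w=1 gives 5754 − 466×1 = 5288 → profitable ✗; to w=64 gives 8233 − 466×64 = -21591 → no gain ✓.
Peach (own payoff 8233 − 98×64 = 1961): to w=0 gives 3170 → profitable ✗; to w=1 gives 5754 − 98×1 = 5656 → profitable ✗.
Average (own payoff 5754 − 286×1 = 5468): to w=0 gives 3170 → no gain ✓; to w=64 gives 8233 − 286×64 = -10071 → no gain ✓.
3 of the 6 constraints hold; not an equilibrium.

3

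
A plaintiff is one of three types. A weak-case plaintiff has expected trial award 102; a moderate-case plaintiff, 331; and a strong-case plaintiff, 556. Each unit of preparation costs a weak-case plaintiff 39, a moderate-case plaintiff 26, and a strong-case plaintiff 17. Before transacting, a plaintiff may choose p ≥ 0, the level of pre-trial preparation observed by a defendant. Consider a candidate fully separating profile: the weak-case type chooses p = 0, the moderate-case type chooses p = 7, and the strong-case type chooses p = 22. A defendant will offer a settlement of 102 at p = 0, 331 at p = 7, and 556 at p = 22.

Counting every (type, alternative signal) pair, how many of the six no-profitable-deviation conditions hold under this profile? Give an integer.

5

Strong-case (own payoff 556 − 17×22 = 182): to p=0 gives 102 → no gain ✓; to p=7 gives 331 − 17×7 = 212 → profitable ✗.
Moderate-case (own payoff 331 − 26×7 = 149): to p=0 gives 102 → no gain ✓; to p=22 gives 556 − 26×22 = -16 → no gain ✓.
Weak-case (own payoff 102): to p=7 gives 331 − 39×7 = 58 → no gain ✓; to p=22 gives 556 − 39×22 = -302 → no gain ✓.
5 of the 6 constraints hold; not an equilibrium.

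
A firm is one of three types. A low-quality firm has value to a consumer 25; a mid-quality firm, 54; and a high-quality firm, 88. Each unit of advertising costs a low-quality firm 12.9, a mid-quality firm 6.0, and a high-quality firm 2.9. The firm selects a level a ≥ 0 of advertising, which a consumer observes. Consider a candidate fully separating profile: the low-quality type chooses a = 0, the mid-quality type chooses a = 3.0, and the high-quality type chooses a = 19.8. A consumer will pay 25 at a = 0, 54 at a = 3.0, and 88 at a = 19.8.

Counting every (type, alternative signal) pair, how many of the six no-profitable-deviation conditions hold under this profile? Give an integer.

5

High-quality (own payoff 88 − 2.9×19.8 = 30.58): to a=0 gives 25 → no gain ✓; to a=3.0 gives 54 − 2.9×3.0 = 45.3 → profitable ✗.
Mid-quality (own payoff 54 − 6.0×3.0 = 36): to a=0 gives 25 → no gain ✓; to a=19.8 gives 88 − 6.0×19.8 = -30.8 → no gain ✓.
Low-quality (own payoff 25): to a=3.0 gives 54 − 12.9×3.0 = 15.3 → no gain ✓; to a=19.8 gives 88 − 12.9×19.8 = -167.42 → no gain ✓.
5 of the 6 constraints hold; not an equilibrium.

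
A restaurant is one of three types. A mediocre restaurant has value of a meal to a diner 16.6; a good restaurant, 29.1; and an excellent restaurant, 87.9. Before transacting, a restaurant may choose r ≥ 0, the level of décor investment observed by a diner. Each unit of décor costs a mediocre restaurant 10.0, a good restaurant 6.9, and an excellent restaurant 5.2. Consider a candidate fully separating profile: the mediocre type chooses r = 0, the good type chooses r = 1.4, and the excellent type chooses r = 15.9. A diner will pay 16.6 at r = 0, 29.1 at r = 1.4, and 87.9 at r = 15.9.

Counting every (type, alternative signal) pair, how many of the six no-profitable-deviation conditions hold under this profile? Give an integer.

4

Excellent (own payoff 87.9 − 5.2×15.9 = 5.22): to r=0 gives 16.6 → profitable ✗; to r=1.4 gives 29.1 − 5.2×1.4 = 21.82 → profitable ✗.
Good (own payoff 29.1 − 6.9×1.4 = 19.44): to r=0 gives 16.6 → no gain ✓; to r=15.9 gives 87.9 − 6.9×15.9 = -21.81 → no gain ✓.
Mediocre (own payoff 16.6): to r=1.4 gives 29.1 − 10.0×1.4 = 15.1 → no gain ✓; to r=15.9 gives 87.9 − 10.0×15.9 = -71.1 → no gain ✓.
4 of the 6 constraints hold; not an equilibrium.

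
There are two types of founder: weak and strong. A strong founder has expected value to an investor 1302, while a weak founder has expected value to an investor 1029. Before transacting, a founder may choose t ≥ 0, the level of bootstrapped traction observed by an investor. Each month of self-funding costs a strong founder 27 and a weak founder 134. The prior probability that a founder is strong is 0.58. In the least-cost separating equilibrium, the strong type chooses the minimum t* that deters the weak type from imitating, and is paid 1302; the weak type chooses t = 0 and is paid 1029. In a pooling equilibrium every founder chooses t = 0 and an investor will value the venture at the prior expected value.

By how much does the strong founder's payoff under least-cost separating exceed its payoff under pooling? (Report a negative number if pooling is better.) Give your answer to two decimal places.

Least-cost separating signal: t* solves 1029 = 1302 − 134·t*, so t* = (1302 − 1029)/134 ≈ 2.0373.
Strong type's separating payoff: 1302 − 27 × t* = 1302 − 27 × (1302 − 1029)/134 = 1302 − 7371/134 ≈ 1246.9925.
Pooling payoff: 0.58 × 1302 + 0.42 × 1029 = 1187.34.
Difference: 1246.9925 − 1187.34 = 59.6525, i.e. 59.65 to two decimal places.
The strong type prefers to separate.

59.65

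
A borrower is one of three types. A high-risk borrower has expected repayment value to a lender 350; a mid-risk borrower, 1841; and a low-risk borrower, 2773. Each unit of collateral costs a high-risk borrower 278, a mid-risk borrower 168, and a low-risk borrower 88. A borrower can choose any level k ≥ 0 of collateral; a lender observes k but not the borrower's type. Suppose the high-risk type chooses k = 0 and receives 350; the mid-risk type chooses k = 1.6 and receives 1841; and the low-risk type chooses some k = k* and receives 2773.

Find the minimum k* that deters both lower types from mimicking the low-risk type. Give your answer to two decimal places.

Mid-risk type (on-path payoff 1841 − 168×1.6 = 1572.2) won't mimic when 1572.2 ≥ 2773 − 168·k*, i.e. k* ≥ 7.15.
High-risk type (on-path payoff 350) won't mimic when 350 ≥ 2773 − 278·k*, i.e. k* ≥ 8.72.
Both must hold, so k* = max(8.72, 7.15) = 8.72. The high-risk type's constraint binds.

8.72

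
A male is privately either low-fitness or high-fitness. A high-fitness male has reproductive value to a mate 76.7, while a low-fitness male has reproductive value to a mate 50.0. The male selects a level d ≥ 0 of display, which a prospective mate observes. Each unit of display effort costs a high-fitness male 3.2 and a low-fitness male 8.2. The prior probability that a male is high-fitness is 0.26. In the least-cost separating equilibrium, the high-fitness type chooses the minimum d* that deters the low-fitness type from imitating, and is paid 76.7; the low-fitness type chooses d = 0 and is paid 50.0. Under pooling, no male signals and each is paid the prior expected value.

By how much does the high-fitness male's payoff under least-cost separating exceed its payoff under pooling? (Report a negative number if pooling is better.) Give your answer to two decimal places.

9.34

Least-cost separating signal: d* solves 50.0 = 76.7 − 8.2·d*, so d* = (76.7 − 50.0)/8.2 ≈ 3.2561.
High-fitness type's separating payoff: 76.7 − 3.2 × d* = 76.7 − 3.2 × (76.7 − 50.0)/8.2 = 76.7 − 85.44/8.2 ≈ 66.2805.
Pooling payoff: 0.26 × 76.7 + 0.74 × 50.0 = 56.942.
Difference: 66.2805 − 56.942 = 9.3385, i.e. 9.34 to two decimal places.
The high-fitness type prefers to separate.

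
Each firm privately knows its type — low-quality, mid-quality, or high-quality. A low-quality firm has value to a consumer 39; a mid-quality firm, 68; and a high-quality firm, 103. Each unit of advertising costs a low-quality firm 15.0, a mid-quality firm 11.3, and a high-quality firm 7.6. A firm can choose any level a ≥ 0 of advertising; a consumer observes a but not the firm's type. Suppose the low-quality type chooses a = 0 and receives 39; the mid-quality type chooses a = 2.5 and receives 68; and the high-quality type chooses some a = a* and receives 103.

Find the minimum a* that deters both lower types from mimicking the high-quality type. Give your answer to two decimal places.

Low-quality type (on-path payoff 39) won't mimic when 39 ≥ 103 − 15.0·a*, i.e. a* ≥ 4.27.
Mid-quality type (on-path payoff 68 − 11.3×2.5 = 39.75) won't mimic when 39.75 ≥ 103 − 11.3·a*, i.e. a* ≥ 5.60.
Both must hold, so a* = max(4.27, 5.60) = 5.60. The mid-quality type's constraint binds.

5.60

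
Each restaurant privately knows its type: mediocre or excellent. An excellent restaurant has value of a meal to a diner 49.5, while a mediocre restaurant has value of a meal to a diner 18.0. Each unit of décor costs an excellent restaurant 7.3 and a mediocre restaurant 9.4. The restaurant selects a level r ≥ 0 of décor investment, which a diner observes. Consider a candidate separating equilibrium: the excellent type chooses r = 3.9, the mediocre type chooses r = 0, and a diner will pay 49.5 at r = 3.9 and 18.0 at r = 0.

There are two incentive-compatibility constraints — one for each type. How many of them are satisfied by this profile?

Excellent type: signal → 49.5 − 7.3 × 3.9 = 21.03; deviate to 0 → 18.0. IC holds (21.03 ≥ 18.0).
Mediocre type: stay at 0 → 18.0; mimic → 49.5 − 9.4 × 3.9 = 12.84. IC holds (18.0 ≥ 12.84).
2 of 2 constraints hold, so this is a separating equilibrium.

2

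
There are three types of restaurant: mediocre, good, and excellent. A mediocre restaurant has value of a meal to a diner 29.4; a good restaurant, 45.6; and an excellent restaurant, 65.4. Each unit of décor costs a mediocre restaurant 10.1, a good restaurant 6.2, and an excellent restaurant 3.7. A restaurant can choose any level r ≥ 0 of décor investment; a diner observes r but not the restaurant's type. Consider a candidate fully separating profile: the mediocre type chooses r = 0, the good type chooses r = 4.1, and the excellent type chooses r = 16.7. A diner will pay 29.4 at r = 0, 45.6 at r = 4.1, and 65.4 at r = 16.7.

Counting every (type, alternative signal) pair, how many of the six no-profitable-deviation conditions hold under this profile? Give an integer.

Excellent (own payoff 65.4 − 3.7×16.7 = 3.61): to r=0 gives 29.4 → profitable ✗; to r=4.1 gives 45.6 − 3.7×4.1 = 30.43 → profitable ✗.
Mediocre (own payoff 29.4): to r=4.1 gives 45.6 − 10.1×4.1 = 4.19 → no gain ✓; to r=16.7 gives 65.4 − 10.1×16.7 = -103.27 → no gain ✓.
Good (own payoff 45.6 − 6.2×4.1 = 20.18): to r=0 gives 29.4 → profitable ✗; to r=16.7 gives 65.4 − 6.2×16.7 = -38.14 → no gain ✓.
3 of the 6 constraints hold; not an equilibrium.

3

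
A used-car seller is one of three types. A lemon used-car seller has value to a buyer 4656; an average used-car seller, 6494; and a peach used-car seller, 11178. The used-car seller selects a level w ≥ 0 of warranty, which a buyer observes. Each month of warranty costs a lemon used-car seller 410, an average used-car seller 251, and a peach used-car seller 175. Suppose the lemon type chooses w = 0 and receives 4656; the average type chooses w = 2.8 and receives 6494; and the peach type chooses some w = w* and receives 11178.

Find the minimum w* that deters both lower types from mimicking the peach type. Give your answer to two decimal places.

Average type (on-path payoff 6494 − 251×2.8 = 5791.2) won't mimic when 5791.2 ≥ 11178 − 251·w*, i.e. w* ≥ 21.46.
Lemon type (on-path payoff 4656) won't mimic when 4656 ≥ 11178 − 410·w*, i.e. w* ≥ 15.91.
Both must hold, so w* = max(15.91, 21.46) = 21.46. The average type's constraint binds.

21.46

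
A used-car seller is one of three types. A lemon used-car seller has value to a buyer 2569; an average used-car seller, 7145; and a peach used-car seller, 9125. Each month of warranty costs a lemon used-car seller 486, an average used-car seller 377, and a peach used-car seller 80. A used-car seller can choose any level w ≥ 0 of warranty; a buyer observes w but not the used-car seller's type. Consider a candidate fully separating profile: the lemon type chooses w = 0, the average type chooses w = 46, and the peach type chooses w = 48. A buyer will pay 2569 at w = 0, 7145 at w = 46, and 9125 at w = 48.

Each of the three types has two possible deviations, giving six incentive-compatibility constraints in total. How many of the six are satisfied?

4

Lemon (own payoff 2569): to w=46 gives 7145 − 486×46 = -15211 → no gain ✓; to w=48 gives 9125 − 486×48 = -14203 → no gain ✓.
Average (own payoff 7145 − 377×46 = -10197): to w=0 gives 2569 → profitable ✗; to w=48 gives 9125 − 377×48 = -8971 → profitable ✗.
Peach (own payoff 9125 − 80×48 = 5285): to w=0 gives 2569 → no gain ✓; to w=46 gives 7145 − 80×46 = 3465 → no gain ✓.
4 of the 6 constraints hold; not an equilibrium.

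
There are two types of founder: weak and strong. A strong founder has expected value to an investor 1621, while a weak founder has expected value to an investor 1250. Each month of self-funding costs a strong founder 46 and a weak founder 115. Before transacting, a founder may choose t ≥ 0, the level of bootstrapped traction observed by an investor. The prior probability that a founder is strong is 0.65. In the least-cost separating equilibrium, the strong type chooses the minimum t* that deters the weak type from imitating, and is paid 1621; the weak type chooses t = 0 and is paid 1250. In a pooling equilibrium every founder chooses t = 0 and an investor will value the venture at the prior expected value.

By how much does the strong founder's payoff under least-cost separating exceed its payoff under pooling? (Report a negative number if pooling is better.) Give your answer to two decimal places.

Least-cost separating signal: t* solves 1250 = 1621 − 115·t*, so t* = (1621 − 1250)/115 ≈ 3.2261.
Strong type's separating payoff: 1621 − 46 × t* = 1621 − 46 × (1621 − 1250)/115 = 1621 − 17066/115 = 1472.6.
Pooling payoff: 0.65 × 1621 + 0.35 × 1250 = 1491.15.
Difference: 1472.6 − 1491.15 = -18.55.
The strong type would prefer the pooling outcome.

-18.55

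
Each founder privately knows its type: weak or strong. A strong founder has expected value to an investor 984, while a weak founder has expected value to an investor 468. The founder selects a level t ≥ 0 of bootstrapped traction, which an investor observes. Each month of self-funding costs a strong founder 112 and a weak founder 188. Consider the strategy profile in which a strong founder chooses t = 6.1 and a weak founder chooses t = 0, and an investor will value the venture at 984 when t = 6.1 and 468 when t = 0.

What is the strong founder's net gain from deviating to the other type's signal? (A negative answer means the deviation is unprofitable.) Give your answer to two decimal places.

Playing t = 6.1 the strong founder receives 984 − 112 × 6.1 = 300.8.
Deviating to t = 0 yields 468 instead.
Gain from deviating: 468 − 300.8 = 167.20.
The gain is positive, so the strong type's incentive-compatibility constraint is violated — this profile is not a separating equilibrium.

167.20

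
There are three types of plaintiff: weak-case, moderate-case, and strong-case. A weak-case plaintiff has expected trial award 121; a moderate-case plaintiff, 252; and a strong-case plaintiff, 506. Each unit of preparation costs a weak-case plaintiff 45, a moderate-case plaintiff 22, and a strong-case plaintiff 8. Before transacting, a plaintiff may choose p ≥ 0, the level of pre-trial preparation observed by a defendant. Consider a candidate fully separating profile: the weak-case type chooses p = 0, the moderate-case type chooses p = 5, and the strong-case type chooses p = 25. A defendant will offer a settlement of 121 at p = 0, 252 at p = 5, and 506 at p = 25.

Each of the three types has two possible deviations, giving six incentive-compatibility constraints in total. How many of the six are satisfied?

6

Strong-case (own payoff 506 − 8×25 = 306): to p=0 gives 121 → no gain ✓; to p=5 gives 252 − 8×5 = 212 → no gain ✓.
Weak-case (own payoff 121): to p=5 gives 252 − 45×5 = 27 → no gain ✓; to p=25 gives 506 − 45×25 = -619 → no gain ✓.
Moderate-case (own payoff 252 − 22×5 = 142): to p=0 gives 121 → no gain ✓; to p=25 gives 506 − 22×25 = -44 → no gain ✓.
6 of the 6 constraints hold; this profile is a separating equilibrium.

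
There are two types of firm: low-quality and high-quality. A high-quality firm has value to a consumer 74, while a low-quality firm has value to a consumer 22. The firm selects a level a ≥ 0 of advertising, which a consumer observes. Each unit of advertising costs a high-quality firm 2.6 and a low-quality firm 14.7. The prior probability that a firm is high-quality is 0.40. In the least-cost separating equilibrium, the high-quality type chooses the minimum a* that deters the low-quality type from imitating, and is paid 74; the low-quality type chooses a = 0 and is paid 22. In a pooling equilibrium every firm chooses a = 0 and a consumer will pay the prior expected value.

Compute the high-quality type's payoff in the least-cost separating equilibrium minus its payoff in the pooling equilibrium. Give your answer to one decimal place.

22.0

Least-cost separating signal: a* solves 22 = 74 − 14.7·a*, so a* = (74 − 22)/14.7 ≈ 3.5374.
High-quality type's separating payoff: 74 − 2.6 × a* = 74 − 2.6 × (74 − 22)/14.7 = 74 − 135.2/14.7 ≈ 64.803.
Pooling payoff: 0.40 × 74 + 0.60 × 22 = 42.8.
Difference: 64.803 − 42.8 = 22.003, i.e. 22.0 to one decimal place.
The high-quality type prefers to separate.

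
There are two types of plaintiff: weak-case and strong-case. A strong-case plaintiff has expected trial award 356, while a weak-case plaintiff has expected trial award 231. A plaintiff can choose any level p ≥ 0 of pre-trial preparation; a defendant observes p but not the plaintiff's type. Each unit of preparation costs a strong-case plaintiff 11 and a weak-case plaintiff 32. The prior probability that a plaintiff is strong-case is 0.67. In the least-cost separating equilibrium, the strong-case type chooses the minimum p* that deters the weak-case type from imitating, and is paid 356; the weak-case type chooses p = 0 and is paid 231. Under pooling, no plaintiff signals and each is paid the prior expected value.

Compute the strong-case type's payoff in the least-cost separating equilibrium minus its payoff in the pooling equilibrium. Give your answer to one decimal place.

Least-cost separating signal: p* solves 231 = 356 − 32·p*, so p* = (356 − 231)/32 ≈ 3.9063.
Strong-case type's separating payoff: 356 − 11 × p* = 356 − 11 × (356 − 231)/32 = 356 − 1375/32 ≈ 313.031.
Pooling payoff: 0.67 × 356 + 0.33 × 231 = 314.75.
Difference: 313.031 − 314.75 = -1.719, i.e. -1.7 to one decimal place.
The strong-case type would prefer the pooling outcome.

-1.7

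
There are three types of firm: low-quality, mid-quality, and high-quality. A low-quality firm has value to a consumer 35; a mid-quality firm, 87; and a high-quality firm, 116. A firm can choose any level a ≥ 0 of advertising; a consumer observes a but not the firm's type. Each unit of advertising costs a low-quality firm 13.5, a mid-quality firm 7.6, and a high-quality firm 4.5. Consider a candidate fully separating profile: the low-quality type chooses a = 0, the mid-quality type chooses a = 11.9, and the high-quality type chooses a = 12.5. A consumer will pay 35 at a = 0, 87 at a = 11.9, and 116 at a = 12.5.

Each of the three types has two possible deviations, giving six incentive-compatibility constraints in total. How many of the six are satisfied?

Mid-quality (own payoff 87 − 7.6×11.9 = -3.44): to a=0 gives 35 → profitable ✗; to a=12.5 gives 116 − 7.6×12.5 = 21 → profitable ✗.
High-quality (own payoff 116 − 4.5×12.5 = 59.75): to a=0 gives 35 → no gain ✓; to a=11.9 gives 87 − 4.5×11.9 = 33.45 → no gain ✓.
Low-quality (own payoff 35): to a=11.9 gives 87 − 13.5×11.9 = -73.65 → no gain ✓; to a=12.5 gives 116 − 13.5×12.5 = -52.75 → no gain ✓.
4 of the 6 constraints hold; not an equilibrium.

4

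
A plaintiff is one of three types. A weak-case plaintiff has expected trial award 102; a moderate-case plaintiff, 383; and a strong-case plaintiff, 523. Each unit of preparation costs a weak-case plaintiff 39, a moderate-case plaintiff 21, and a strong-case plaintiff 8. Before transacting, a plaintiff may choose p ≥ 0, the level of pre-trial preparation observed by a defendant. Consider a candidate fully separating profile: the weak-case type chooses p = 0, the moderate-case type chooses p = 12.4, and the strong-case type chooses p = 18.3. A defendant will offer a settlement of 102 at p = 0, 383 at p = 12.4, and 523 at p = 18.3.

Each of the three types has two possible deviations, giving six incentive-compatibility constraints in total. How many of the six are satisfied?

Strong-case (own payoff 523 − 8×18.3 = 376.6): to p=0 gives 102 → no gain ✓; to p=12.4 gives 383 − 8×12.4 = 283.8 → no gain ✓.
Moderate-case (own payoff 383 − 21×12.4 = 122.6): to p=0 gives 102 → no gain ✓; to p=18.3 gives 523 − 21×18.3 = 138.7 → profitable ✗.
Weak-case (own payoff 102): to p=12.4 gives 383 − 39×12.4 = -100.6 → no gain ✓; to p=18.3 gives 523 − 39×18.3 = -190.7 → no gain ✓.
5 of the 6 constraints hold; not an equilibrium.

5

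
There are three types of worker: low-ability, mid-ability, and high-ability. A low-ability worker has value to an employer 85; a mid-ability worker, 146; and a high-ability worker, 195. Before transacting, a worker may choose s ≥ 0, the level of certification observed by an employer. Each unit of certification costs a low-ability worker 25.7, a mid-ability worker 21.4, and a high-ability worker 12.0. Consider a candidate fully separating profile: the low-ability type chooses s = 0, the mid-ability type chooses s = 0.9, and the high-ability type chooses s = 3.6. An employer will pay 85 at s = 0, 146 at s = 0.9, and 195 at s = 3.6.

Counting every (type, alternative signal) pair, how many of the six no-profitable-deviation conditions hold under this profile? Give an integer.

4

Mid-ability (own payoff 146 − 21.4×0.9 = 126.74): to s=0 gives 85 → no gain ✓; to s=3.6 gives 195 − 21.4×3.6 = 117.96 → no gain ✓.
High-ability (own payoff 195 − 12.0×3.6 = 151.8): to s=0 gives 85 → no gain ✓; to s=0.9 gives 146 − 12.0×0.9 = 135.2 → no gain ✓.
Low-ability (own payoff 85): to s=0.9 gives 146 − 25.7×0.9 = 122.87 → profitable ✗; to s=3.6 gives 195 − 25.7×3.6 = 102.48 → profitable ✗.
4 of the 6 constraints hold; not an equilibrium.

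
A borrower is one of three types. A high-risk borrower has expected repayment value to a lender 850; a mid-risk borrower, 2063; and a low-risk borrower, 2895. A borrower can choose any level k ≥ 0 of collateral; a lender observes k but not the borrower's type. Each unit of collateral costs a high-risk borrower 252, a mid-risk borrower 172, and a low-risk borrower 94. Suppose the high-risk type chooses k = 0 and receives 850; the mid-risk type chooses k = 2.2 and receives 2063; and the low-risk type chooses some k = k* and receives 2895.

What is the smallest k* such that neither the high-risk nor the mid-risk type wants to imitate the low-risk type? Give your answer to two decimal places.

Mid-risk type (on-path payoff 2063 − 172×2.2 = 1684.6) won't mimic when 1684.6 ≥ 2895 − 172·k*, i.e. k* ≥ 7.04.
High-risk type (on-path payoff 850) won't mimic when 850 ≥ 2895 − 252·k*, i.e. k* ≥ 8.12.
Both must hold, so k* = max(8.12, 7.04) = 8.12. The high-risk type's constraint binds.

8.12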